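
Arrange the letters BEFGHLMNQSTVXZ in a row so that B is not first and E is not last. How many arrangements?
By inclusion-exclusion: 14! - 2×(14-1)! + (14-2)! = 87178291200 - 12454041600 + 479001600 = 75203251200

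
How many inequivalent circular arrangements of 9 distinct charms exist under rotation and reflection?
(9-1)!/2 = 40320/2 = 20160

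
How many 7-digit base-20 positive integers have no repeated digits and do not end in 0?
Last digit: 19 nonzero choices. First digit: 18 (nonzero, ≠last). Middle 5: P(18,5) = 1028160. Total = 351630720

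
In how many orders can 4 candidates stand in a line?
4! = 24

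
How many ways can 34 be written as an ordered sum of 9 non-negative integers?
C(34+9-1, 9-1) = C(42, 8) = 118030185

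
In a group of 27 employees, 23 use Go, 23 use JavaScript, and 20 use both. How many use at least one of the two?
|A∪B| = |A| + |B| - |A∩B| = 23 + 23 - 20 = 26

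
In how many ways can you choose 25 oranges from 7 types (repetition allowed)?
C(25+7-1, 7-1) = C(31, 6) = 736281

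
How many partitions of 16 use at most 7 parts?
By conjugation, equals partitions of 16 into parts ≤ 7. Let r_j(i) = number of partitions of i into parts ≤ j, for i = 0..16. r_1(i) = 1 for all i; r_j(i) = r_{j-1}(i) + r_j(i-j). Rows j = 2..7: ≤2: 1 1 2 2 3 3 4 4 5 5 6 6 7 7 8 8 9; ≤3: 1 1 2 3 4 5 7 8 10 12 14 16 19 21 24 27 30; ≤4: 1 1 2 3 5 6 9 11 15 18 23 27 34 39 47 54 64; ≤5: 1 1 2 3 5 7 10 13 18 23 30 37 47 57 70 84 101; ≤6: 1 1 2 3 5 7 11 14 20 26 35 44 58 71 90 110 136; ≤7: 1 1 2 3 5 7 11 15 21 28 38 49 65 82 105 131 164. r_7(16) = 164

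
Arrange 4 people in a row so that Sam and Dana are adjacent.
Treat as block: (4-1)! × 2! = 6 × 2 = 12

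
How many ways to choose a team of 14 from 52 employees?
C(52,14) = 52!/(14!×38!) = 1768966344600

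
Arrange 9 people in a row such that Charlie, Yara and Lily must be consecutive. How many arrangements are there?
Treat the 3 as one block: (9-3+1)! × 3! = 5040 × 6 = 30240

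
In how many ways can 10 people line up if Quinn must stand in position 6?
Fix one position: (10-1)! = 362880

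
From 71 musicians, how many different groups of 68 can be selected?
C(71,68) = 71!/(68!×3!) = 57155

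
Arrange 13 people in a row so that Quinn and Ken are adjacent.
Treat as block: (13-1)! × 2! = 479001600 × 2 = 958003200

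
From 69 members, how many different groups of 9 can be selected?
C(69,9) = 69!/(9!×60!) = 56672074888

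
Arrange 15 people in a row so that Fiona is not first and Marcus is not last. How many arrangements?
By inclusion-exclusion: 15! - 2×(15-1)! + (15-2)! = 1307674368000 - 174356582400 + 6227020800 = 1139544806400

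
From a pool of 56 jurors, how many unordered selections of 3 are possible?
C(56,3) = 56!/(3!×53!) = 27720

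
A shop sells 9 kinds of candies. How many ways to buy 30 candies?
C(30+9-1, 9-1) = C(38, 8) = 48903492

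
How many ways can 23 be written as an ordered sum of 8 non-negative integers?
C(23+8-1, 8-1) = C(30, 7) = 2035800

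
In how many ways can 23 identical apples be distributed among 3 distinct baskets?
C(23+3-1, 3-1) = C(25, 2) = 300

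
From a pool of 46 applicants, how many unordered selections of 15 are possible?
C(46,15) = 46!/(15!×31!) = 511738760544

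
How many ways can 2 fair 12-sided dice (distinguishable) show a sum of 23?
Coefficient of x^23 in (x + x² + ... + x^12)^2. By inclusion-exclusion on dice exceeding 12: Σ_j (-1)^j C(2,j)·C(23-1-12j, 1) = C(2,0)·C(22,1) - C(2,1)·C(10,1) = 1·22 - 2·10 = 2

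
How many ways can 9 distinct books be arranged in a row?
9! = 362880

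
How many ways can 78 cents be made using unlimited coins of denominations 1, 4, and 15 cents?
Coefficient of x^78 in 1/(1-x^1) · 1/(1-x^4) · 1/(1-x^15). Case on j = number of 15-cent coins (j = 0..5); remainder r = 78 - 15j is made from {1,4} in ⌊r/4⌋+1 ways. r = 78, 63, 48, 33, 18, 3 → 20 + 16 + 13 + 9 + 5 + 1 = 64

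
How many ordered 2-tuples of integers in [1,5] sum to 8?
Coefficient of x^8 in (x + x² + ... + x^5)^2. By inclusion-exclusion on dice exceeding 5: Σ_j (-1)^j C(2,j)·C(8-1-5j, 1) = C(2,0)·C(7,1) - C(2,1)·C(2,1) = 1·7 - 2·2 = 3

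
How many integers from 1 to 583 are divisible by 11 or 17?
⌊583/11⌋ + ⌊583/17⌋ - ⌊583/187⌋ = 53 + 34 - 3 = 84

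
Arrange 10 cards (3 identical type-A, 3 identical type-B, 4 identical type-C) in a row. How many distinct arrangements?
10! / (3! × 3! × 4!) = 4200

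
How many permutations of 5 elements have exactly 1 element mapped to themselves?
Choose the 1 fixed point C(5,1) = 5, derange the rest: !4 = Σ_{j=0}^{4} (-1)^j·4!/j! = 24 - 24 + 12 - 4 + 1 = 9. Product = 5 × 9 = 45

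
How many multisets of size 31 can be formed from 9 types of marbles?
C(31+9-1, 9-1) = C(39, 8) = 61523748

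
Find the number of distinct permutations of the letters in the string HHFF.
4! / (2! × 2!) = 6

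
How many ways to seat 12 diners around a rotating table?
Circular: fix one position, arrange the rest. (12-1)! = 39916800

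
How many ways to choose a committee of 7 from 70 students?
C(70,7) = 70!/(7!×63!) = 1198774720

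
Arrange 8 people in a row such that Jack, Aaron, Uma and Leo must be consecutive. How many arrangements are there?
Treat the 4 as one block: (8-4+1)! × 4! = 120 × 24 = 2880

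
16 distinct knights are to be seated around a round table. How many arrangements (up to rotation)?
Circular: fix one position, arrange the rest. (16-1)! = 1307674368000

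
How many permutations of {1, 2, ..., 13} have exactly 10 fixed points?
Choose the 10 fixed points C(13,10) = 286, derange the rest: !3 = Σ_{j=0}^{3} (-1)^j·3!/j! = 6 - 6 + 3 - 1 = 2. Product = 286 × 2 = 572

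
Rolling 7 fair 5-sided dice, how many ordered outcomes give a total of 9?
Coefficient of x^9 in (x + x² + ... + x^5)^7. By inclusion-exclusion on dice exceeding 5: Σ_j (-1)^j C(7,j)·C(9-1-5j, 6) = C(7,0)·C(8,6) = 1·28 = 28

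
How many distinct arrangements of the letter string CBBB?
4! / (3! × 1!) = 4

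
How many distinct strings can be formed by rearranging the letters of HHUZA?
5! / (1! × 1! × 2! × 1!) = 60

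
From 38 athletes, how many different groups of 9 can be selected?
C(38,9) = 38!/(9!×29!) = 163011640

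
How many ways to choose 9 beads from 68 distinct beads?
C(68,9) = 68!/(9!×59!) = 49280065120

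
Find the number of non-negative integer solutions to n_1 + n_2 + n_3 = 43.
C(43+3-1, 3-1) = C(45, 2) = 990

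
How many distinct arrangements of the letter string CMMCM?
5! / (3! × 2!) = 10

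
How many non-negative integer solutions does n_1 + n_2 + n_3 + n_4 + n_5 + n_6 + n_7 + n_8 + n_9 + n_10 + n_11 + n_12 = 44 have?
C(44+12-1, 12-1) = C(55, 11) = 119653565850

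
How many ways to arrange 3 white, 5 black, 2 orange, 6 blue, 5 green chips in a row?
21! / (3! × 5! × 2! × 6! × 5!) = 410646075840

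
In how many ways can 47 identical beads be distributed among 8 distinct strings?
C(47+8-1, 8-1) = C(54, 7) = 177100560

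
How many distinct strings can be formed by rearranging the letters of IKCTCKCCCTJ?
11! / (1! × 2! × 1! × 2! × 5!) = 83160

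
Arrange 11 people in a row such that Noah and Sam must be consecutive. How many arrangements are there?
Treat the 2 as one block: (11-2+1)! × 2! = 3628800 × 2 = 7257600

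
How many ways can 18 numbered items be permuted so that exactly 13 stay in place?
Choose the 13 fixed points C(18,13) = 8568, derange the rest: !5 = Σ_{j=0}^{5} (-1)^j·5!/j! = 120 - 120 + 60 - 20 + 5 - 1 = 44. Product = 8568 × 44 = 376992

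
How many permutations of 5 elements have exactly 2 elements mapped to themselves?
Choose the 2 fixed points C(5,2) = 10, derange the rest: !3 = Σ_{j=0}^{3} (-1)^j·3!/j! = 6 - 6 + 3 - 1 = 2. Product = 10 × 2 = 20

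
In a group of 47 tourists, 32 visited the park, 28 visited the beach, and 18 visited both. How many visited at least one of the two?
|A∪B| = |A| + |B| - |A∩B| = 32 + 28 - 18 = 42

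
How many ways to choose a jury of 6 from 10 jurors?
C(10,6) = 10!/(6!×4!) = 210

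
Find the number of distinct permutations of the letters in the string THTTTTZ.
7! / (1! × 1! × 5!) = 42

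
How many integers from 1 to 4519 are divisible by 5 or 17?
⌊4519/5⌋ + ⌊4519/17⌋ - ⌊4519/85⌋ = 903 + 265 - 53 = 1115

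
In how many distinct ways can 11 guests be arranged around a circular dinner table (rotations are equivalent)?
Circular: fix one position, arrange the rest. (11-1)! = 3628800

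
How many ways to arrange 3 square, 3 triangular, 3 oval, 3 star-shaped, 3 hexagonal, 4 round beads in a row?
19! / (3! × 3! × 3! × 3! × 3! × 4!) = 651819168000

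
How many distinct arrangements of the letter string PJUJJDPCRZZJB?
13! / (1! × 2! × 1! × 1! × 1! × 2! × 1! × 4!) = 64864800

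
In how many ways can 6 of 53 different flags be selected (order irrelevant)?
C(53,6) = 53!/(6!×47!) = 22957480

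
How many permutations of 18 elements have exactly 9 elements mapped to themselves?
Choose the 9 fixed points C(18,9) = 48620, derange the rest: !9 = Σ_{j=0}^{9} (-1)^j·9!/j! = 362880 - 362880 + 181440 - 60480 + 15120 - 3024 + 504 - 72 + 9 - 1 = 133496. Product = 48620 × 133496 = 6490575520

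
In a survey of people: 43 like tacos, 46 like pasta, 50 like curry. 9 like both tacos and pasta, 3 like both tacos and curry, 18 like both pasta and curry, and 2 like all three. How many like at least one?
|A∪B∪C| = 43+46+50-9-3-18+2 = 111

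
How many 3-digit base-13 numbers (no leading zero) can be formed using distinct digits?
First digit: 12 choices (nonzero). Then descending: 12 × 12 × 11 = 1584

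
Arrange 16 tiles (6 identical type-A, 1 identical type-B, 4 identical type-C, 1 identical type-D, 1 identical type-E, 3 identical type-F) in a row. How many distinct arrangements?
16! / (6! × 1! × 4! × 1! × 1! × 3!) = 201801600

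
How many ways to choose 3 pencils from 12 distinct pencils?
C(12,3) = 12!/(3!×9!) = 220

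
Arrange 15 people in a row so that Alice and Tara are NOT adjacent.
Total - adjacent = 15! - (15-1)!×2 = 1307674368000 - 174356582400 = 1133317785600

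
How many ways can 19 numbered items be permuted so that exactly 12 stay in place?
Choose the 12 fixed points C(19,12) = 50388, derange the rest: !7 = Σ_{j=0}^{7} (-1)^j·7!/j! = 5040 - 5040 + 2520 - 840 + 210 - 42 + 7 - 1 = 1854. Product = 50388 × 1854 = 93419352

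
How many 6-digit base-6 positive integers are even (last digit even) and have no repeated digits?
Last∈{0,2,4}. Last=0: 120. Last nonzero: 2×4×P(4,4) = 192. Total = 312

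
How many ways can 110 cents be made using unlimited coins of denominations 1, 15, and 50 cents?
Coefficient of x^110 in 1/(1-x^1) · 1/(1-x^15) · 1/(1-x^50). Case on j = number of 50-cent coins (j = 0..2); remainder r = 110 - 50j is made from {1,15} in ⌊r/15⌋+1 ways. r = 110, 60, 10 → 8 + 5 + 1 = 14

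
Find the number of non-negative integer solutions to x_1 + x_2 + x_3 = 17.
C(17+3-1, 3-1) = C(19, 2) = 171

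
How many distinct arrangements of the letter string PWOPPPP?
7! / (1! × 1! × 5!) = 42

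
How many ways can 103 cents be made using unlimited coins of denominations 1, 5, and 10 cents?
Coefficient of x^103 in 1/(1-x^1) · 1/(1-x^5) · 1/(1-x^10). Case on j = number of 10-cent coins (j = 0..10); remainder r = 103 - 10j is made from {1,5} in ⌊r/5⌋+1 ways. r = 103, 93, 83, 73, 63, 53, 43, 33, 23, 13, 3 → 21 + 19 + 17 + 15 + 13 + 11 + 9 + 7 + 5 + 3 + 1 = 121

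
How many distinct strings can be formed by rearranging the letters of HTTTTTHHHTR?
11! / (6! × 4! × 1!) = 2310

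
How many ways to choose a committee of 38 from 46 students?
C(46,38) = 46!/(38!×8!) = 260932815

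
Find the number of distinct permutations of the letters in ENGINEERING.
11! / (3! × 3! × 2! × 2! × 1!) = 277200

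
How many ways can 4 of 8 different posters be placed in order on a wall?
P(8,4) = 8!/(8-4)! = 1680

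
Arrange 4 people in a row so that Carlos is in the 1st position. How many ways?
Fix one position: (4-1)! = 6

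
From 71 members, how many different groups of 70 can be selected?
C(71,70) = 71!/(70!×1!) = 71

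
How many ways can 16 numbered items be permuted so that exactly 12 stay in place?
Choose the 12 fixed points C(16,12) = 1820, derange the rest: !4 = Σ_{j=0}^{4} (-1)^j·4!/j! = 24 - 24 + 12 - 4 + 1 = 9. Product = 1820 × 9 = 16380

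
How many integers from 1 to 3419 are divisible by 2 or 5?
⌊3419/2⌋ + ⌊3419/5⌋ - ⌊3419/10⌋ = 1709 + 683 - 341 = 2051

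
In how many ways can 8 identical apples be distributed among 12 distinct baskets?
C(8+12-1, 12-1) = C(19, 11) = 75582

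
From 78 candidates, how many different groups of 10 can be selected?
C(78,10) = 78!/(10!×68!) = 1258315963905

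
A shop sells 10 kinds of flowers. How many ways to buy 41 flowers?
C(41+10-1, 10-1) = C(50, 9) = 2505433700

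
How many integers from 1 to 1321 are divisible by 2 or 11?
⌊1321/2⌋ + ⌊1321/11⌋ - ⌊1321/22⌋ = 660 + 120 - 60 = 720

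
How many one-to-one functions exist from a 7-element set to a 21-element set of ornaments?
P(21,7) = 21!/(21-7)! = 586051200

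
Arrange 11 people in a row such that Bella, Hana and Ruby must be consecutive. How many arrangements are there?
Treat the 3 as one block: (11-3+1)! × 3! = 362880 × 6 = 2177280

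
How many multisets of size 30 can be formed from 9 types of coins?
C(30+9-1, 9-1) = C(38, 8) = 48903492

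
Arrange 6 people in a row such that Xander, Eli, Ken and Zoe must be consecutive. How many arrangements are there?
Treat the 4 as one block: (6-4+1)! × 4! = 6 × 24 = 144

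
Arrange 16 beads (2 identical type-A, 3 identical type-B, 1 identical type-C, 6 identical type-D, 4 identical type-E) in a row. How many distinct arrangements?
16! / (2! × 3! × 1! × 6! × 4!) = 100900800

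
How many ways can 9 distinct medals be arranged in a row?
9! = 362880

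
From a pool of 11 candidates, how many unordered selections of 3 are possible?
C(11,3) = 11!/(3!×8!) = 165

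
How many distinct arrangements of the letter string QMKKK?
5! / (1! × 1! × 3!) = 20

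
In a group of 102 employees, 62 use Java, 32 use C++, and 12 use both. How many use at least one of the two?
|A∪B| = |A| + |B| - |A∩B| = 62 + 32 - 12 = 82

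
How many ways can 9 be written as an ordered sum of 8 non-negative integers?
C(9+8-1, 8-1) = C(16, 7) = 11440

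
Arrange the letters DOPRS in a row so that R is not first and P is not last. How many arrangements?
By inclusion-exclusion: 5! - 2×(5-1)! + (5-2)! = 120 - 48 + 6 = 78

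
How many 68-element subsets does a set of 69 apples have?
C(69,68) = 69!/(68!×1!) = 69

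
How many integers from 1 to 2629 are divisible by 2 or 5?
⌊2629/2⌋ + ⌊2629/5⌋ - ⌊2629/10⌋ = 1314 + 525 - 262 = 1577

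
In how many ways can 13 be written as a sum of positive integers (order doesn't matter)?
Pentagonal recurrence p(n) = p(n-1) + p(n-2) - p(n-5) - p(n-7) + p(n-12) + p(n-15) - ... gives p(0..12) = 1, 1, 2, 3, 5, 7, 11, 15, 22, 30, 42, 56, 77. p(13) = p(12) + p(11) - p(8) - p(6) + p(1) = 77 + 56 - 22 - 11 + 1 = 101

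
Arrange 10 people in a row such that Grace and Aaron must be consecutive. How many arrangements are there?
Treat the 2 as one block: (10-2+1)! × 2! = 362880 × 2 = 725760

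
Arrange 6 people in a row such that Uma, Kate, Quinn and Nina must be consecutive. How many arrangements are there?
Treat the 4 as one block: (6-4+1)! × 4! = 6 × 24 = 144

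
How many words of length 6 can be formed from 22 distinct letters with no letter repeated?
P(22,6) = 22!/(22-6)! = 53721360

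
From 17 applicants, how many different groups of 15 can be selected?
C(17,15) = 17!/(15!×2!) = 136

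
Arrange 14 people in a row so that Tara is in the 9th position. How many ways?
Fix one position: (14-1)! = 6227020800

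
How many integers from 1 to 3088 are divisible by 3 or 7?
⌊3088/3⌋ + ⌊3088/7⌋ - ⌊3088/21⌋ = 1029 + 441 - 147 = 1323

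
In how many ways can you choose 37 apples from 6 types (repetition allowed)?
C(37+6-1, 6-1) = C(42, 5) = 850668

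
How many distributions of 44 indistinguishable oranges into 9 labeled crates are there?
C(44+9-1, 9-1) = C(52, 8) = 752538150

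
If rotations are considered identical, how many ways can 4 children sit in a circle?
Circular: fix one position, arrange the rest. (4-1)! = 6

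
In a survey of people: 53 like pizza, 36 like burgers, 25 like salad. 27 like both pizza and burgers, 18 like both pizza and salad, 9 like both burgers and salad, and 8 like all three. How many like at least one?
|A∪B∪C| = 53+36+25-27-18-9+8 = 68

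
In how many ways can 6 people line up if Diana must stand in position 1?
Fix one position: (6-1)! = 120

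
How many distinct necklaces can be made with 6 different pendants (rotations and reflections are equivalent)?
(6-1)!/2 = 120/2 = 60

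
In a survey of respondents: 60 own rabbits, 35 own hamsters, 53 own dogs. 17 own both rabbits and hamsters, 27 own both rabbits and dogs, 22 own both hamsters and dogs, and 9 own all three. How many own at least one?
|A∪B∪C| = 60+35+53-17-27-22+9 = 91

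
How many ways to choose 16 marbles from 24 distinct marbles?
C(24,16) = 24!/(16!×8!) = 735471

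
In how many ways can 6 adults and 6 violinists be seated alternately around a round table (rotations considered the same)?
Fix one of the adults: (6-1)! ways for the remaining adults, × 6! ways for the violinists = 120 × 720 = 86400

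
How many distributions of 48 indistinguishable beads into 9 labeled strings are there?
C(48+9-1, 9-1) = C(56, 8) = 1420494075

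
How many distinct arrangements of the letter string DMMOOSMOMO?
10! / (4! × 1! × 4! × 1!) = 6300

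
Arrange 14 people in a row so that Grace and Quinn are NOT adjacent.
Total - adjacent = 14! - (14-1)!×2 = 87178291200 - 12454041600 = 74724249600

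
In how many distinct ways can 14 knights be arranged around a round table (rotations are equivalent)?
Circular: fix one position, arrange the rest. (14-1)! = 6227020800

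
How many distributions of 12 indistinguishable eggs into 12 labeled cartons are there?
C(12+12-1, 12-1) = C(23, 11) = 1352078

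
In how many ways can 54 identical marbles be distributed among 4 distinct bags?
C(54+4-1, 4-1) = C(57, 3) = 29260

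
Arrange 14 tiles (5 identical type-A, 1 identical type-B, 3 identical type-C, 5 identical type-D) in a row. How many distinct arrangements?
14! / (5! × 1! × 3! × 5!) = 1009008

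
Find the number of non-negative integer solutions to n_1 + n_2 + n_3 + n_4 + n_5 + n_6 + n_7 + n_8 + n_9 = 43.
C(43+9-1, 9-1) = C(51, 8) = 636763050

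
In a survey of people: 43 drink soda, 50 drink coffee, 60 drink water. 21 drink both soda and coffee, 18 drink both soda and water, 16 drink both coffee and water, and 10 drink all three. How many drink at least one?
|A∪B∪C| = 43+50+60-21-18-16+10 = 108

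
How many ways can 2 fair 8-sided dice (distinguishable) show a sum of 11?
Coefficient of x^11 in (x + x² + ... + x^8)^2. By inclusion-exclusion on dice exceeding 8: Σ_j (-1)^j C(2,j)·C(11-1-8j, 1) = C(2,0)·C(10,1) - C(2,1)·C(2,1) = 1·10 - 2·2 = 6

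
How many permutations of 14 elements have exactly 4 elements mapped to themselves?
Choose the 4 fixed points C(14,4) = 1001, derange the rest: !10 = Σ_{j=0}^{10} (-1)^j·10!/j! = 3628800 - 3628800 + 1814400 - 604800 + 151200 - 30240 + 5040 - 720 + 90 - 10 + 1 = 1334961. Product = 1001 × 1334961 = 1336295961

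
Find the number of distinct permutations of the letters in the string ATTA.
4! / (2! × 2!) = 6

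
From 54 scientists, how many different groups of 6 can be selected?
C(54,6) = 54!/(6!×48!) = 25827165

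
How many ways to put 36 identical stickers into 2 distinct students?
C(36+2-1, 2-1) = C(37, 1) = 37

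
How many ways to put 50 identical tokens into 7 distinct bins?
C(50+7-1, 7-1) = C(56, 6) = 32468436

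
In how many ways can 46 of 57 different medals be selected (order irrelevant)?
C(57,46) = 57!/(46!×11!) = 184509266760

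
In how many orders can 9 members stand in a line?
9! = 362880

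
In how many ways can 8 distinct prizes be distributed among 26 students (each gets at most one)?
P(26,8) = 26!/(26-8)! = 62990928000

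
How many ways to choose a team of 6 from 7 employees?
C(7,6) = 7!/(6!×1!) = 7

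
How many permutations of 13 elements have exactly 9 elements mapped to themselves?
Choose the 9 fixed points C(13,9) = 715, derange the rest: !4 = Σ_{j=0}^{4} (-1)^j·4!/j! = 24 - 24 + 12 - 4 + 1 = 9. Product = 715 × 9 = 6435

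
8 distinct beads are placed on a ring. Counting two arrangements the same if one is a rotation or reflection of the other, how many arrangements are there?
(8-1)!/2 = 5040/2 = 2520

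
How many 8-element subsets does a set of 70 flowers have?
C(70,8) = 70!/(8!×62!) = 9440350920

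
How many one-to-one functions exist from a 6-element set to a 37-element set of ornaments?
P(37,6) = 37!/(37-6)! = 1673844480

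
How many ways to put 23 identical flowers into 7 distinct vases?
C(23+7-1, 7-1) = C(29, 6) = 475020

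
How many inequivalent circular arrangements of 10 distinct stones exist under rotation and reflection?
(10-1)!/2 = 362880/2 = 181440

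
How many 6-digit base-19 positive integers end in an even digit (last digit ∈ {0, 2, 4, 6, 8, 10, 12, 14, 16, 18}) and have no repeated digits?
Last∈{0,2,4,6,8,10,12,14,16,18}. Last=0: 1028160. Last nonzero: 9×17×P(17,4) = 8739360. Total = 9767520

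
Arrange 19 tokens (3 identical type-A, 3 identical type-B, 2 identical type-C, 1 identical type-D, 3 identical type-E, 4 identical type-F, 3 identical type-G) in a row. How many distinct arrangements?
19! / (3! × 3! × 2! × 1! × 3! × 4! × 3!) = 1955457504000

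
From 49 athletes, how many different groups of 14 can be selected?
C(49,14) = 49!/(14!×35!) = 675248872536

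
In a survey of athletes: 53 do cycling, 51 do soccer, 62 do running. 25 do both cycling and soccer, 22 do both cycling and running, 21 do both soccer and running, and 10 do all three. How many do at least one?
|A∪B∪C| = 53+51+62-25-22-21+10 = 108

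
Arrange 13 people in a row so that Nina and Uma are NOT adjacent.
Total - adjacent = 13! - (13-1)!×2 = 6227020800 - 958003200 = 5269017600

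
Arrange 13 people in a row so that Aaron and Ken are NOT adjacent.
Total - adjacent = 13! - (13-1)!×2 = 6227020800 - 958003200 = 5269017600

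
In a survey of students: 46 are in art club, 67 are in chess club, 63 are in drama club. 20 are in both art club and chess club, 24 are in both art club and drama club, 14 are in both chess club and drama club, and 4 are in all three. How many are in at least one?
|A∪B∪C| = 46+67+63-20-24-14+4 = 122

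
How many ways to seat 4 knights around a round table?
Circular: fix one position, arrange the rest. (4-1)! = 6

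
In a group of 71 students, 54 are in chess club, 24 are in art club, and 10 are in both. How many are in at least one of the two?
|A∪B| = |A| + |B| - |A∩B| = 54 + 24 - 10 = 68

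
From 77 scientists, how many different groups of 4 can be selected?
C(77,4) = 77!/(4!×73!) = 1353275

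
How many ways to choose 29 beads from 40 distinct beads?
C(40,29) = 40!/(29!×11!) = 2311801440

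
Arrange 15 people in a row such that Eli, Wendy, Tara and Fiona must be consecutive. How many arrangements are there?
Treat the 4 as one block: (15-4+1)! × 4! = 479001600 × 24 = 11496038400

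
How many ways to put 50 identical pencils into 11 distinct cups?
C(50+11-1, 11-1) = C(60, 10) = 75394027566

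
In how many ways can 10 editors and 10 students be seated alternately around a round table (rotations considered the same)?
Fix one of the editors: (10-1)! ways for the remaining editors, × 10! ways for the students = 362880 × 3628800 = 1316818944000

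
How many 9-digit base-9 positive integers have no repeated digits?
First digit: 8 choices (nonzero). Then descending: 8 × 8 × 7 × 6 × 5 × 4 × 3 × 2 × 1 = 322560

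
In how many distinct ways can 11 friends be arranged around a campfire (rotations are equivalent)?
Circular: fix one position, arrange the rest. (11-1)! = 3628800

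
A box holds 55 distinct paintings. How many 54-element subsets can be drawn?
C(55,54) = 55!/(54!×1!) = 55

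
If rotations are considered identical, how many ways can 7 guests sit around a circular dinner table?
Circular: fix one position, arrange the rest. (7-1)! = 720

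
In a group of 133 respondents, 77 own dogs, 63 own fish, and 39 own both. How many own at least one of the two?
|A∪B| = |A| + |B| - |A∩B| = 77 + 63 - 39 = 101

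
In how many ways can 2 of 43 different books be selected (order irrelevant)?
C(43,2) = 43!/(2!×41!) = 903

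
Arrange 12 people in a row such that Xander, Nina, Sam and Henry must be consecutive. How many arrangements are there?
Treat the 4 as one block: (12-4+1)! × 4! = 362880 × 24 = 8709120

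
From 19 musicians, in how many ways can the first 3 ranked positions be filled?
P(19,3) = 19!/(19-3)! = 5814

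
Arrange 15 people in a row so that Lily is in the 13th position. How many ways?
Fix one position: (15-1)! = 87178291200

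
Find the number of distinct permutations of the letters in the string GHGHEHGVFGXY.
12! / (1! × 1! × 1! × 4! × 1! × 1! × 3!) = 3326400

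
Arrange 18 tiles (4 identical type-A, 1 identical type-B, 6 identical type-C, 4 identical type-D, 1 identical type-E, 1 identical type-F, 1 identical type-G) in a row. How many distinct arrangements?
18! / (4! × 1! × 6! × 4! × 1! × 1! × 1!) = 15437822400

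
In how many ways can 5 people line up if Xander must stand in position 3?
Fix one position: (5-1)! = 24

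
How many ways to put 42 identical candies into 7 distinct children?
C(42+7-1, 7-1) = C(48, 6) = 12271512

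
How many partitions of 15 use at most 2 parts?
By conjugation, equals partitions of 15 into parts ≤ 2. Let r_j(i) = number of partitions of i into parts ≤ j, for i = 0..15. r_1(i) = 1 for all i; r_j(i) = r_{j-1}(i) + r_j(i-j). Rows j = 2..2: ≤2: 1 1 2 2 3 3 4 4 5 5 6 6 7 7 8 8. r_2(15) = 8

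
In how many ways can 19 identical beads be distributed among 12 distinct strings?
C(19+12-1, 12-1) = C(30, 11) = 54627300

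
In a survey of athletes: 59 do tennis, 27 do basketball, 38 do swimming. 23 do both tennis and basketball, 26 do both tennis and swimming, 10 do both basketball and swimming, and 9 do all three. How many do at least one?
|A∪B∪C| = 59+27+38-23-26-10+9 = 74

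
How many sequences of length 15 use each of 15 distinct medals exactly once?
15! = 1307674368000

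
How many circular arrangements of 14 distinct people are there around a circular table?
Circular: fix one position, arrange the rest. (14-1)! = 6227020800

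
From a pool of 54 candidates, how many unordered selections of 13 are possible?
C(54,13) = 54!/(13!×41!) = 1108176102180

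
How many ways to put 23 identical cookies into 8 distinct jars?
C(23+8-1, 8-1) = C(30, 7) = 2035800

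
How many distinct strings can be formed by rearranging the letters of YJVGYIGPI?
9! / (1! × 2! × 2! × 2! × 1! × 1!) = 45360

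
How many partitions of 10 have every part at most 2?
Let r_j(i) = number of partitions of i into parts ≤ j, for i = 0..10. r_1(i) = 1 for all i; r_j(i) = r_{j-1}(i) + r_j(i-j). Rows j = 2..2: ≤2: 1 1 2 2 3 3 4 4 5 5 6. r_2(10) = 6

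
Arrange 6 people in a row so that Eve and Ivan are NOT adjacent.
Total - adjacent = 6! - (6-1)!×2 = 720 - 240 = 480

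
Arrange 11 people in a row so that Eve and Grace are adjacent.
Treat as block: (11-1)! × 2! = 3628800 × 2 = 7257600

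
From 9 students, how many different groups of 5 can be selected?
C(9,5) = 9!/(5!×4!) = 126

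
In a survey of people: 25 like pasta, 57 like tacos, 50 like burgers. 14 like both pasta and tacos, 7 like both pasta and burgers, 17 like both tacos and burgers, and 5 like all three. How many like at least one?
|A∪B∪C| = 25+57+50-14-7-17+5 = 99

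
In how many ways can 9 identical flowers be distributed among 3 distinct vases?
C(9+3-1, 3-1) = C(11, 2) = 55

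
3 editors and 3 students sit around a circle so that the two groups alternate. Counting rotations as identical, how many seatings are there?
Fix one of the editors: (3-1)! ways for the remaining editors, × 3! ways for the students = 2 × 6 = 12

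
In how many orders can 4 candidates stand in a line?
4! = 24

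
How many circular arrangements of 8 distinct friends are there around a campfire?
Circular: fix one position, arrange the rest. (8-1)! = 5040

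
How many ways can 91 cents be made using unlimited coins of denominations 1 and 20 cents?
Coefficient of x^91 in 1/(1-x^1) · 1/(1-x^20). Use j coins of 20 for j = 0..⌊91/20⌋ = 4, the rest in 1s: 4 + 1 = 5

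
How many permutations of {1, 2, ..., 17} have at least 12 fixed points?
Exactly j fixed points: C(17,j)·!(17-j); sum over j ≥ 12 (derangement numbers via !m = (m-1)·(!(m-1) + !(m-2)): !0..!5 = 1, 0, 1, 2, 9, 44). Σ_{j=12}^{17} C(17,j)·!(17-j) = C(17,12)·!5 + C(17,13)·!4 + C(17,14)·!3 + C(17,15)·!2 + C(17,16)·!1 + C(17,17)·!0 = 6188·44 + 2380·9 + 680·2 + 136·1 + 17·0 + 1·1 = 295189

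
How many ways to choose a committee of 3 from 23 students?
C(23,3) = 23!/(3!×20!) = 1771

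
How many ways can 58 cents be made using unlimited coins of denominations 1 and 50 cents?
Coefficient of x^58 in 1/(1-x^1) · 1/(1-x^50). Use j coins of 50 for j = 0..⌊58/50⌋ = 1, the rest in 1s: 1 + 1 = 2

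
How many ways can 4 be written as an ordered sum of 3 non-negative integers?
C(4+3-1, 3-1) = C(6, 2) = 15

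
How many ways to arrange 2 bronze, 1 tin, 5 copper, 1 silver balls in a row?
9! / (2! × 1! × 5! × 1!) = 1512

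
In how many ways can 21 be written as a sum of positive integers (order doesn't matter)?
Pentagonal recurrence p(n) = p(n-1) + p(n-2) - p(n-5) - p(n-7) + p(n-12) + p(n-15) - ... gives p(0..20) = 1, 1, 2, 3, 5, 7, 11, 15, 22, 30, 42, 56, 77, 101, 135, 176, 231, 297, 385, 490, 627. p(21) = p(20) + p(19) - p(16) - p(14) + p(9) + p(6) = 627 + 490 - 231 - 135 + 30 + 11 = 792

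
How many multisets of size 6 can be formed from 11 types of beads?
C(6+11-1, 11-1) = C(16, 10) = 8008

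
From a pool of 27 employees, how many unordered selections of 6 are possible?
C(27,6) = 27!/(6!×21!) = 296010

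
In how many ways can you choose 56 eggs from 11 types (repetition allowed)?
C(56+11-1, 11-1) = C(66, 10) = 210980549208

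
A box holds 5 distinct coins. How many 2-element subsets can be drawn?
C(5,2) = 5!/(2!×3!) = 10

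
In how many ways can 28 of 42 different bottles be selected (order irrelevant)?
C(42,28) = 42!/(28!×14!) = 52860229080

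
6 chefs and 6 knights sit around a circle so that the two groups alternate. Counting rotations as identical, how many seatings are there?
Fix one of the chefs: (6-1)! ways for the remaining chefs, × 6! ways for the knights = 120 × 720 = 86400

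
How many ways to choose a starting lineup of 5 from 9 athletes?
C(9,5) = 9!/(5!×4!) = 126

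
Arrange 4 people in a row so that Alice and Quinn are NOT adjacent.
Total - adjacent = 4! - (4-1)!×2 = 24 - 12 = 12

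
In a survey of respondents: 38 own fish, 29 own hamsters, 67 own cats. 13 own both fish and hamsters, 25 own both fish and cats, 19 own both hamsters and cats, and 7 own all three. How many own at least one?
|A∪B∪C| = 38+29+67-13-25-19+7 = 84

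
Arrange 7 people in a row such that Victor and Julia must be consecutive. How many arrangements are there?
Treat the 2 as one block: (7-2+1)! × 2! = 720 × 2 = 1440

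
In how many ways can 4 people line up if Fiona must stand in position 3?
Fix one position: (4-1)! = 6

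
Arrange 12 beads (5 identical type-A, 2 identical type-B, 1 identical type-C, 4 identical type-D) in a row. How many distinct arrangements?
12! / (5! × 2! × 1! × 4!) = 83160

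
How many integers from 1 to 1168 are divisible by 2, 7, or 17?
⌊1168/2⌋+⌊1168/7⌋+⌊1168/17⌋ - ⌊1168/14⌋-⌊1168/34⌋-⌊1168/119⌋ + ⌊1168/238⌋ = 584+166+68 - 83-34-9 + 4 = 696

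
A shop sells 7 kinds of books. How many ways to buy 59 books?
C(59+7-1, 7-1) = C(65, 6) = 82598880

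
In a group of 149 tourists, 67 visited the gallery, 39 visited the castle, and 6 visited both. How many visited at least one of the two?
|A∪B| = |A| + |B| - |A∩B| = 67 + 39 - 6 = 100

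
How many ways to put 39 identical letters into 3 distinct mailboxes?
C(39+3-1, 3-1) = C(41, 2) = 820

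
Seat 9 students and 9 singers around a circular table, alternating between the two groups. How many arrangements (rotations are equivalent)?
Fix one of the students: (9-1)! ways for the remaining students, × 9! ways for the singers = 40320 × 362880 = 14631321600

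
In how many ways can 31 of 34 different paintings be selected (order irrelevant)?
C(34,31) = 34!/(31!×3!) = 5984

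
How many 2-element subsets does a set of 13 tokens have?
C(13,2) = 13!/(2!×11!) = 78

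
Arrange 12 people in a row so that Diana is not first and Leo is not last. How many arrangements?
By inclusion-exclusion: 12! - 2×(12-1)! + (12-2)! = 479001600 - 79833600 + 3628800 = 402796800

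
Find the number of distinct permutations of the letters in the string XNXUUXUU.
8! / (4! × 3! × 1!) = 280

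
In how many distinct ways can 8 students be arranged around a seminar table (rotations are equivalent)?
Circular: fix one position, arrange the rest. (8-1)! = 5040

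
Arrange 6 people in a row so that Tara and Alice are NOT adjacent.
Total - adjacent = 6! - (6-1)!×2 = 720 - 240 = 480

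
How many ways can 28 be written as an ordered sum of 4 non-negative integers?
C(28+4-1, 4-1) = C(31, 3) = 4495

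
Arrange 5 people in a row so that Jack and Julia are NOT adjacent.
Total - adjacent = 5! - (5-1)!×2 = 120 - 48 = 72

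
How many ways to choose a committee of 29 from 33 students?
C(33,29) = 33!/(29!×4!) = 40920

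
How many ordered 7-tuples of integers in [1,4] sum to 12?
Coefficient of x^12 in (x + x² + ... + x^4)^7. By inclusion-exclusion on dice exceeding 4: Σ_j (-1)^j C(7,j)·C(12-1-4j, 6) = C(7,0)·C(11,6) - C(7,1)·C(7,6) = 1·462 - 7·7 = 413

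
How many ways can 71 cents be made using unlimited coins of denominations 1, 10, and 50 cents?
Coefficient of x^71 in 1/(1-x^1) · 1/(1-x^10) · 1/(1-x^50). Case on j = number of 50-cent coins (j = 0..1); remainder r = 71 - 50j is made from {1,10} in ⌊r/10⌋+1 ways. r = 71, 21 → 8 + 3 = 11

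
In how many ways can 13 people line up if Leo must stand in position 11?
Fix one position: (13-1)! = 479001600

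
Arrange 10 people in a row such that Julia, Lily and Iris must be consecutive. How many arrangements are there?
Treat the 3 as one block: (10-3+1)! × 3! = 40320 × 6 = 241920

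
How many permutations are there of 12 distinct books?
12! = 479001600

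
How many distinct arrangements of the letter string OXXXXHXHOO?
10! / (3! × 2! × 5!) = 2520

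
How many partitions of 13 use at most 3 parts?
By conjugation, equals partitions of 13 into parts ≤ 3. Let r_j(i) = number of partitions of i into parts ≤ j, for i = 0..13. r_1(i) = 1 for all i; r_j(i) = r_{j-1}(i) + r_j(i-j). Rows j = 2..3: ≤2: 1 1 2 2 3 3 4 4 5 5 6 6 7 7; ≤3: 1 1 2 3 4 5 7 8 10 12 14 16 19 21. r_3(13) = 21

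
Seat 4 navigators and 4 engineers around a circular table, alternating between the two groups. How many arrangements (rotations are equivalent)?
Fix one of the navigators: (4-1)! ways for the remaining navigators, × 4! ways for the engineers = 6 × 24 = 144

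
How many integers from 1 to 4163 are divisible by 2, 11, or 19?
⌊4163/2⌋+⌊4163/11⌋+⌊4163/19⌋ - ⌊4163/22⌋-⌊4163/38⌋-⌊4163/209⌋ + ⌊4163/418⌋ = 2081+378+219 - 189-109-19 + 9 = 2370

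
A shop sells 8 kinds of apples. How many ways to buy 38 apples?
C(38+8-1, 8-1) = C(45, 7) = 45379620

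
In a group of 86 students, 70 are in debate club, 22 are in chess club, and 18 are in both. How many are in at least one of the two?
|A∪B| = |A| + |B| - |A∩B| = 70 + 22 - 18 = 74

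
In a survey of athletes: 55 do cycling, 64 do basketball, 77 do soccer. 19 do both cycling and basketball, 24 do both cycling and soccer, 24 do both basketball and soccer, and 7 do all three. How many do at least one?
|A∪B∪C| = 55+64+77-19-24-24+7 = 136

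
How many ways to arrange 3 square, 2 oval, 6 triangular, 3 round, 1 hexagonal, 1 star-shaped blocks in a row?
16! / (3! × 2! × 6! × 3! × 1! × 1!) = 403603200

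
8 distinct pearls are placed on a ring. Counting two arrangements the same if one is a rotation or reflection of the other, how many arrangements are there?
(8-1)!/2 = 5040/2 = 2520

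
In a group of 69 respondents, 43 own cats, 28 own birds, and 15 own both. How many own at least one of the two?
|A∪B| = |A| + |B| - |A∩B| = 43 + 28 - 15 = 56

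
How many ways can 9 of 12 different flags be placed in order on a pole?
P(12,9) = 12!/(12-9)! = 79833600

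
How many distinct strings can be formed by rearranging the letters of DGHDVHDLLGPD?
12! / (2! × 1! × 2! × 2! × 1! × 4!) = 2494800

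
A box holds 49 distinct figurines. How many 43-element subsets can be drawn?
C(49,43) = 49!/(43!×6!) = 13983816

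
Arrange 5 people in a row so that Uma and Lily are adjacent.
Treat as block: (5-1)! × 2! = 24 × 2 = 48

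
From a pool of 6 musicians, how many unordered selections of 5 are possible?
C(6,5) = 6!/(5!×1!) = 6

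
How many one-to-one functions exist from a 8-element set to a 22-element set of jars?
P(22,8) = 22!/(22-8)! = 12893126400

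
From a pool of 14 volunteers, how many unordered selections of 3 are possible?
C(14,3) = 14!/(3!×11!) = 364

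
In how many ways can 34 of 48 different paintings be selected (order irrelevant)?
C(48,34) = 48!/(34!×14!) = 482320623240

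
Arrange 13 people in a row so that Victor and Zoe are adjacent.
Treat as block: (13-1)! × 2! = 479001600 × 2 = 958003200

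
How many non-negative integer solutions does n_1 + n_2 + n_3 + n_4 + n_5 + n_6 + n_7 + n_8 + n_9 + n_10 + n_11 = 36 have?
C(36+11-1, 11-1) = C(46, 10) = 4076350421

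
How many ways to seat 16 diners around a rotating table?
Circular: fix one position, arrange the rest. (16-1)! = 1307674368000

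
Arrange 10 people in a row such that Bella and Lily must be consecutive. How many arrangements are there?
Treat the 2 as one block: (10-2+1)! × 2! = 362880 × 2 = 725760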